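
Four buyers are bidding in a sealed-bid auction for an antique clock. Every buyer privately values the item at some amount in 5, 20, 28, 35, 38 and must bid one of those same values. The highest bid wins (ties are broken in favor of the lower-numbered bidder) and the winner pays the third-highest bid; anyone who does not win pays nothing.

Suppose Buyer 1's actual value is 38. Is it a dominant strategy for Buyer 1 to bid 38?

Yes

Check each profile of the others' bids and compare truth against every alternative bid.
Others bid (5, 5, 38): truth gives 33, best alternative gives 0.
Others bid (5, 38, 5): truth gives 33, best alternative gives 0.
Others bid (38, 5, 5): truth gives 33, best alternative gives 0.
Others bid (5, 20, 38): truth gives 18, best alternative gives 0.
Others bid (5, 38, 20): truth gives 18, best alternative gives 0.
Others bid (20, 5, 38): truth gives 18, best alternative gives 0.
(Remaining 119 profiles checked similarly; truth is weakly best in each.)
In every case the truthful bid is at least as good as any alternative, so it is a dominant strategy.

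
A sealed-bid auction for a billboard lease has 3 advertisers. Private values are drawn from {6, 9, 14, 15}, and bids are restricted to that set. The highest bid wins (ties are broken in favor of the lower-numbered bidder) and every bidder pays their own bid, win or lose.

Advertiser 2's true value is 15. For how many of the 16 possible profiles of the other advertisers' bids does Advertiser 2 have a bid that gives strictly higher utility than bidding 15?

10

Others bid (6, 6): truth gives 0; bid 9 gives 6 > 0. Violating.
Others bid (6, 9): truth gives 0; bid 9 gives 6 > 0. Violating.
Others bid (6, 14): truth gives 0; bid 14 gives 1 > 0. Violating.
Others bid (9, 6): truth gives 0; bid 14 gives 1 > 0. Violating.
Others bid (6, 15): truth gives 0; no alternative beats it.
Others bid (9, 15): truth gives 0; no alternative beats it.
(Checking all 16 profiles: 10 have a profitable deviation, 6 do not.)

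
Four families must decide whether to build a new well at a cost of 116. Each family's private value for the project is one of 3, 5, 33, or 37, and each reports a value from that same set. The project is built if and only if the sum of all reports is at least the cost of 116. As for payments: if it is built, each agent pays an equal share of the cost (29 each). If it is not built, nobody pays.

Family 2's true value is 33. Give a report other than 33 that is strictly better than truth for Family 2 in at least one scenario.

37

Suppose Family 1 reports 5, Family 3 reports 37 and Family 4 reports 37.
Report 33: project not built, utility 0.
Report 37: project built, pays 29, utility 33 - 29 = 4.
So reporting 37 beats truth here (4 > 0).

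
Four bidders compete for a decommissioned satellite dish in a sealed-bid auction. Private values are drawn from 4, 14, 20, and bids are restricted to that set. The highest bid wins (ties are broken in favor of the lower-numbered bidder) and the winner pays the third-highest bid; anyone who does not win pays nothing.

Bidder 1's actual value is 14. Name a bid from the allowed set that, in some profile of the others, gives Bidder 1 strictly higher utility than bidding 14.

20

Suppose Bidder 2 bids 4, Bidder 3 bids 4 and Bidder 4 bids 20.
Bid 14: loses, pays 0, utility 0.
Bid 20: wins, pays 4, utility 14 - 4 = 10.
So bidding 20 beats truth here (10 > 0).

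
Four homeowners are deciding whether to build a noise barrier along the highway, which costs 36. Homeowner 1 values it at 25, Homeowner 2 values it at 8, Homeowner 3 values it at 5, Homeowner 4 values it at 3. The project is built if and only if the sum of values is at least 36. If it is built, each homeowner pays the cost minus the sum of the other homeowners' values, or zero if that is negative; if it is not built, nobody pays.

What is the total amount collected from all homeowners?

Total value 41 ≥ cost 36, so it is built.
Homeowner 1: others sum to 16; max(0, 36 - 16) = 20.
Homeowner 2: others sum to 33; max(0, 36 - 33) = 3.
Homeowner 3: others sum to 36; max(0, 36 - 36) = 0.
Homeowner 4: others sum to 38; max(0, 36 - 38) = 0.
Total collected = 20 + 3 + 0 + 0 = 23.

23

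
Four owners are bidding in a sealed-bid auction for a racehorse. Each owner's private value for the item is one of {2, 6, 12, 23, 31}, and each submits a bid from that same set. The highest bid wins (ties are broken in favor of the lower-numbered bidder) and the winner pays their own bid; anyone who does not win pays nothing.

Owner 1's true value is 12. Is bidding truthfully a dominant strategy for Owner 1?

No

Consider the case where Owner 2 bids 2, Owner 3 bids 2 and Owner 4 bids 2.
Truthful bid 12: wins, pays 12, utility 12 - 12 = 0.
Bid 2 instead: wins, pays 2, utility 12 - 2 = 10.
Since 10 > 0, bidding 2 is strictly better here, so truthful bidding is not dominant.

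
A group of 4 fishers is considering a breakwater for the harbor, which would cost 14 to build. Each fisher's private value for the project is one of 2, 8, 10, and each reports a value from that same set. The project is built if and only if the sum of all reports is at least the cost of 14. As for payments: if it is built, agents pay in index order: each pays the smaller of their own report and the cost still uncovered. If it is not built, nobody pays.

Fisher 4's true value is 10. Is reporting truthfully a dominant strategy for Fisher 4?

Check each profile of the others' reports and compare truth against every alternative report.
Others report (2, 2, 10): truth gives 10, best alternative gives 10.
Others report (2, 8, 8): truth gives 10, best alternative gives 10.
Others report (2, 8, 10): truth gives 10, best alternative gives 10.
Others report (2, 10, 2): truth gives 10, best alternative gives 10.
Others report (2, 10, 8): truth gives 10, best alternative gives 10.
Others report (2, 10, 10): truth gives 10, best alternative gives 10.
(Remaining 21 profiles checked similarly; truth is weakly best in each.)
In every case the truthful report is at least as good as any alternative, so it is a dominant strategy.

Yes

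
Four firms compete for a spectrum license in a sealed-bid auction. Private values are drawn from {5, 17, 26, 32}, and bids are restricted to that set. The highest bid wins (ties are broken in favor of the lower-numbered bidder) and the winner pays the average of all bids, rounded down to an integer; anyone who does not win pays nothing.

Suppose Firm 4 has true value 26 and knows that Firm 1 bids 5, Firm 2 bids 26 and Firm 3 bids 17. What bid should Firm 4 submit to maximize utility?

32

Bid 5: loses, pays 0, utility 0.
Bid 17: loses, pays 0, utility 0.
Bid 26: loses, pays 0, utility 0.
Bid 32: wins, pays 20, utility 26 - 20 = 6.
The best choice is 32 with utility 6.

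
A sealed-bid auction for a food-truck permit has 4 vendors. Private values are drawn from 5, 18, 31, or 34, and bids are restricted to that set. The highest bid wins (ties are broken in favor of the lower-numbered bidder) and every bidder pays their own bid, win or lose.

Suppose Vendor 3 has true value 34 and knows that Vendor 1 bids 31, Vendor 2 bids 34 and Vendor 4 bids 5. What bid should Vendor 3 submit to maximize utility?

Bid 5: loses but pays 5, utility -5.
Bid 18: loses but pays 18, utility -18.
Bid 31: loses but pays 31, utility -31.
Bid 34: loses but pays 34, utility -34.
The best choice is 5 with utility -5.

5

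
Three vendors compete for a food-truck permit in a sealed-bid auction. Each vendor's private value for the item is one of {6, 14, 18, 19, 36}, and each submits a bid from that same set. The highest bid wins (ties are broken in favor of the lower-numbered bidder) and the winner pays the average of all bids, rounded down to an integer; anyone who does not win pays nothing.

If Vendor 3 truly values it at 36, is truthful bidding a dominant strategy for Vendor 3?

Consider the case where Vendor 1 bids 6 and Vendor 2 bids 6.
Truthful bid 36: wins, pays 16, utility 36 - 16 = 20.
Bid 14 instead: wins, pays 8, utility 36 - 8 = 28.
Since 28 > 20, bidding 14 is strictly better here, so truthful bidding is not dominant.

No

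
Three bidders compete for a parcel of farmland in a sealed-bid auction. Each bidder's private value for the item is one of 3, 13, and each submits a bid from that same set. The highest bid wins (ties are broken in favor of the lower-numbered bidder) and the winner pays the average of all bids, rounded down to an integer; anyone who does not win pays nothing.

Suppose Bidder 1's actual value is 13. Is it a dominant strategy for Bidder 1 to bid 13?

No

Consider the case where Bidder 2 bids 3 and Bidder 3 bids 3.
Truthful bid 13: wins, pays 6, utility 13 - 6 = 7.
Bid 3 instead: wins, pays 3, utility 13 - 3 = 10.
Since 10 > 7, bidding 3 is strictly better here, so truthful bidding is not dominant.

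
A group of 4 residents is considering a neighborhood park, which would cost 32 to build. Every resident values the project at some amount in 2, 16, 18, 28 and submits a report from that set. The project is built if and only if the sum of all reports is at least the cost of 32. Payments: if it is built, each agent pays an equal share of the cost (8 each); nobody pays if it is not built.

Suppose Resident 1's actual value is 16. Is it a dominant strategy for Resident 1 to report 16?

No

Consider the case where Resident 2 reports 2, Resident 3 reports 2 and Resident 4 reports 2.
Truthful report 16: project not built, utility 0.
Report 28 instead: project built, pays 8, utility 16 - 8 = 8.
Since 8 > 0, reporting 28 is strictly better here, so truthful reporting is not dominant.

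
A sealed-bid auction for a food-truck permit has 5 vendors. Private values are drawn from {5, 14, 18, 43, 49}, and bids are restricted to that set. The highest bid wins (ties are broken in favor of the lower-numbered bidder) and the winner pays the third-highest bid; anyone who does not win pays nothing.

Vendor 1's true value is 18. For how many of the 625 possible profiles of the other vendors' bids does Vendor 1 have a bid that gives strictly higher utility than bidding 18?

Others bid (5, 5, 5, 43): truth gives 0; bid 43 gives 13 > 0. Violating.
Others bid (5, 5, 5, 49): truth gives 0; bid 49 gives 13 > 0. Violating.
Others bid (5, 5, 14, 43): truth gives 0; bid 43 gives 4 > 0. Violating.
Others bid (5, 5, 14, 49): truth gives 0; bid 49 gives 4 > 0. Violating.
Others bid (5, 5, 5, 5): truth gives 13; no alternative beats it.
Others bid (5, 5, 5, 14): truth gives 13; no alternative beats it.
(Checking all 625 profiles: 64 have a profitable deviation, 561 do not.)

64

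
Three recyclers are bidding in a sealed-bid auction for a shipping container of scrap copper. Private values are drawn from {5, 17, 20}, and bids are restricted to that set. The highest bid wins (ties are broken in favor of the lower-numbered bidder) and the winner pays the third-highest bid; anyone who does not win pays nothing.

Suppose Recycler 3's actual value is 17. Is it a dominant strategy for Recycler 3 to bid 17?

Consider the case where Recycler 1 bids 5 and Recycler 2 bids 17.
Truthful bid 17: loses, pays 0, utility 0.
Bid 20 instead: wins, pays 5, utility 17 - 5 = 12.
Since 12 > 0, bidding 20 is strictly better here, so truthful bidding is not dominant.

No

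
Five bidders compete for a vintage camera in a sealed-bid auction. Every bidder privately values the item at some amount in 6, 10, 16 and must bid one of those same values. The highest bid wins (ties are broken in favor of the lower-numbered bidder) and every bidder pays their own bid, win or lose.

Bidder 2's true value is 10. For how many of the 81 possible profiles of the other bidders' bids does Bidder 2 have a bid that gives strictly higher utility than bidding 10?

Others bid (6, 6, 6, 16): truth gives -10; bid 6 gives -6 > -10. Violating.
Others bid (6, 6, 10, 16): truth gives -10; bid 6 gives -6 > -10. Violating.
Others bid (6, 6, 16, 6): truth gives -10; bid 6 gives -6 > -10. Violating.
Others bid (6, 6, 16, 10): truth gives -10; bid 6 gives -6 > -10. Violating.
Others bid (6, 6, 6, 6): truth gives 0; no alternative beats it.
Others bid (6, 6, 6, 10): truth gives 0; no alternative beats it.
(Checking all 81 profiles: 73 have a profitable deviation, 8 do not.)

73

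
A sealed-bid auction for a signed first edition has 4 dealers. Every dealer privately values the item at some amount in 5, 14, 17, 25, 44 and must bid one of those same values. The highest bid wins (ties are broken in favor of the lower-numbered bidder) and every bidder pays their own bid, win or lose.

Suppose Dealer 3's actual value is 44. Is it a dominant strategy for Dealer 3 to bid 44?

No

Consider the case where Dealer 1 bids 5, Dealer 2 bids 5 and Dealer 4 bids 5.
Truthful bid 44: wins, pays 44, utility 44 - 44 = 0.
Bid 14 instead: wins, pays 14, utility 44 - 14 = 30.
Since 30 > 0, bidding 14 is strictly better here, so truthful bidding is not dominant.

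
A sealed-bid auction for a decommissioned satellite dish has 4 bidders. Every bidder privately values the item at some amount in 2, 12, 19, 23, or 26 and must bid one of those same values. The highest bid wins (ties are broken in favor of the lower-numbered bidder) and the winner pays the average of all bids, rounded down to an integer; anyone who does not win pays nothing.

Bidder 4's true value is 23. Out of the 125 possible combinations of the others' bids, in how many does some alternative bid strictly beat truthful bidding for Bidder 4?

44

Others bid (2, 2, 2): truth gives 16; bid 12 gives 19 > 16. Violating.
Others bid (2, 2, 12): truth gives 14; bid 19 gives 15 > 14. Violating.
Others bid (2, 2, 23): truth gives 0; bid 26 gives 10 > 0. Violating.
Others bid (2, 12, 2): truth gives 14; bid 19 gives 15 > 14. Violating.
Others bid (2, 2, 19): truth gives 12; no alternative beats it.
Others bid (2, 2, 26): truth gives 0; no alternative beats it.
(Checking all 125 profiles: 44 have a profitable deviation, 81 do not.)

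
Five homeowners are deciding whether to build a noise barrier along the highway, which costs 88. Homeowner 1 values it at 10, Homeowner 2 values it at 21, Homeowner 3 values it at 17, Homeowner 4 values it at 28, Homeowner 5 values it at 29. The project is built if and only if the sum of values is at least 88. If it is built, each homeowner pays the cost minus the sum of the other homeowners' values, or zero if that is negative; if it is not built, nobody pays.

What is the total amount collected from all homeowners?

Total value 105 ≥ cost 88, so it is built.
Homeowner 1: others sum to 95; max(0, 88 - 95) = 0.
Homeowner 2: others sum to 84; max(0, 88 - 84) = 4.
Homeowner 3: others sum to 88; max(0, 88 - 88) = 0.
Homeowner 4: others sum to 77; max(0, 88 - 77) = 11.
Homeowner 5: others sum to 76; max(0, 88 - 76) = 12.
Total collected = 0 + 4 + 0 + 11 + 12 = 27.

27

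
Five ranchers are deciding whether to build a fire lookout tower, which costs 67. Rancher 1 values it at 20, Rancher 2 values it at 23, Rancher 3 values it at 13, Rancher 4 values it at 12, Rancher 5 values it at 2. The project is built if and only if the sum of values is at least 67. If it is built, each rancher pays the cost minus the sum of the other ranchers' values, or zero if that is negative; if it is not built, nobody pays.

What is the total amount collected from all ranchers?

56

Total value 70 ≥ cost 67, so it is built.
Rancher 1: others sum to 50; max(0, 67 - 50) = 17.
Rancher 2: others sum to 47; max(0, 67 - 47) = 20.
Rancher 3: others sum to 57; max(0, 67 - 57) = 10.
Rancher 4: others sum to 58; max(0, 67 - 58) = 9.
Rancher 5: others sum to 68; max(0, 67 - 68) = 0.
Total collected = 17 + 20 + 10 + 9 + 0 = 56.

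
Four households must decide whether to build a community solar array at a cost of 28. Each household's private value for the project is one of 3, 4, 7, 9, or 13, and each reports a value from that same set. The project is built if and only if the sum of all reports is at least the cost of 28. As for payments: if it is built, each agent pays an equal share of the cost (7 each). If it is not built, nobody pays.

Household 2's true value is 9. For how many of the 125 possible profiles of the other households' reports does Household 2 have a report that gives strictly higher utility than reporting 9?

21

Others report (3, 3, 9): truth gives 0; report 13 gives 2 > 0. Violating.
Others report (3, 4, 9): truth gives 0; report 13 gives 2 > 0. Violating.
Others report (3, 7, 7): truth gives 0; report 13 gives 2 > 0. Violating.
Others report (3, 9, 3): truth gives 0; report 13 gives 2 > 0. Violating.
Others report (3, 3, 3): truth gives 0; no alternative beats it.
Others report (3, 3, 4): truth gives 0; no alternative beats it.
(Checking all 125 profiles: 21 have a profitable deviation, 104 do not.)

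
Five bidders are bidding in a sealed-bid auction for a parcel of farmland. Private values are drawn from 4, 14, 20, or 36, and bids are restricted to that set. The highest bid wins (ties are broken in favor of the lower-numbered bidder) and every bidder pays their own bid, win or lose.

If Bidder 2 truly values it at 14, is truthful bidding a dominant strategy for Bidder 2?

No

Consider the case where Bidder 1 bids 4, Bidder 3 bids 4, Bidder 4 bids 4 and Bidder 5 bids 20.
Truthful bid 14: loses but pays 14, utility -14.
Bid 4 instead: loses but pays 4, utility -4.
Since -4 > -14, bidding 4 is strictly better here, so truthful bidding is not dominant.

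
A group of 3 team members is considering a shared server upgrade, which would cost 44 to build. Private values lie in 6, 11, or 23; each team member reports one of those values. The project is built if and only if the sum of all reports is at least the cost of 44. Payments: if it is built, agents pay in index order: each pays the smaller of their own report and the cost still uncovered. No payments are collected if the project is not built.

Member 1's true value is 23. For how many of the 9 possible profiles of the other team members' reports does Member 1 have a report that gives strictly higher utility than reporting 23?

Others report (11, 23): truth gives 0; report 11 gives 12 > 0. Violating.
Others report (23, 11): truth gives 0; report 11 gives 12 > 0. Violating.
Others report (23, 23): truth gives 0; report 6 gives 17 > 0. Violating.
Others report (6, 6): truth gives 0; no alternative beats it.
Others report (6, 11): truth gives 0; no alternative beats it.
(Checking all 9 profiles: 3 have a profitable deviation, 6 do not.)

3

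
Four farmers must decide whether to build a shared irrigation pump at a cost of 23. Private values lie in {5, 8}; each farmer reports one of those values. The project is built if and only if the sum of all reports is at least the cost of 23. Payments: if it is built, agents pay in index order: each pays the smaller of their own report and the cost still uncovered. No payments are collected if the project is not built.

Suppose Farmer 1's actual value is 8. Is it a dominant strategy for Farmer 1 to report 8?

Consider the case where Farmer 2 reports 5, Farmer 3 reports 5 and Farmer 4 reports 8.
Truthful report 8: project built, pays 8, utility 8 - 8 = 0.
Report 5 instead: project built, pays 5, utility 8 - 5 = 3.
Since 3 > 0, reporting 5 is strictly better here, so truthful reporting is not dominant.

No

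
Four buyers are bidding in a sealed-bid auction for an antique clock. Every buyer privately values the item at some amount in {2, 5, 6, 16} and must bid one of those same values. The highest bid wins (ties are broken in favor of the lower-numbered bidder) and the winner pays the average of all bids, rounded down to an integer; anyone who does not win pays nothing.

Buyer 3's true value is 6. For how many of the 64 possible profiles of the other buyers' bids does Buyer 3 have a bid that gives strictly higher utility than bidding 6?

Others bid (2, 2, 2): truth gives 3; bid 5 gives 4 > 3. Violating.
Others bid (2, 2, 5): truth gives 3; no alternative beats it.
Others bid (2, 2, 6): truth gives 2; no alternative beats it.
(Checking all 64 profiles: 1 has a profitable deviation, 63 do not.)

1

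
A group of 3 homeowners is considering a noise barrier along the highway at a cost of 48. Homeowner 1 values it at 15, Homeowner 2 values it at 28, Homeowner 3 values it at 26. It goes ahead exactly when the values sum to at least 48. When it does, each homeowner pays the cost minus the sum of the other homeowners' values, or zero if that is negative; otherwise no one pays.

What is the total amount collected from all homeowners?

Total value 69 ≥ cost 48, so it is built.
Homeowner 1: others sum to 54; max(0, 48 - 54) = 0.
Homeowner 2: others sum to 41; max(0, 48 - 41) = 7.
Homeowner 3: others sum to 43; max(0, 48 - 43) = 5.
Total collected = 0 + 7 + 5 = 12.

12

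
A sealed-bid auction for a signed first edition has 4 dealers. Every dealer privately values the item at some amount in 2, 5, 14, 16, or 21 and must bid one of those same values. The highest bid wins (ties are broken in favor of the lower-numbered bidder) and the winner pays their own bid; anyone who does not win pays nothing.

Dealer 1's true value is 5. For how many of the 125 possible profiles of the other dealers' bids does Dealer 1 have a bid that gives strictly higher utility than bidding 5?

Others bid (2, 2, 2): truth gives 0; bid 2 gives 3 > 0. Violating.
Others bid (2, 2, 5): truth gives 0; no alternative beats it.
Others bid (2, 2, 14): truth gives 0; no alternative beats it.
(Checking all 125 profiles: 1 has a profitable deviation, 124 do not.)

1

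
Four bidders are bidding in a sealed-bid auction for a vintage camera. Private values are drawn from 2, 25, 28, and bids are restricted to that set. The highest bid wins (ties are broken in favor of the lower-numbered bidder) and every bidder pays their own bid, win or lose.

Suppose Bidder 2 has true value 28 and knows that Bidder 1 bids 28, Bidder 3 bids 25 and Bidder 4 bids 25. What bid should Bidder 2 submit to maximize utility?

Bid 2: loses but pays 2, utility -2.
Bid 25: loses but pays 25, utility -25.
Bid 28: loses but pays 28, utility -28.
The best choice is 2 with utility -2.

2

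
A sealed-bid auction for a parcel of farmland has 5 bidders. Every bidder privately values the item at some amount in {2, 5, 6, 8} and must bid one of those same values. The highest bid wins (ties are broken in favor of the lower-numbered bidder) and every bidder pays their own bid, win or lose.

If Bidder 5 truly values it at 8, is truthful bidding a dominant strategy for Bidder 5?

No

Consider the case where Bidder 1 bids 2, Bidder 2 bids 2, Bidder 3 bids 2 and Bidder 4 bids 2.
Truthful bid 8: wins, pays 8, utility 8 - 8 = 0.
Bid 5 instead: wins, pays 5, utility 8 - 5 = 3.
Since 3 > 0, bidding 5 is strictly better here, so truthful bidding is not dominant.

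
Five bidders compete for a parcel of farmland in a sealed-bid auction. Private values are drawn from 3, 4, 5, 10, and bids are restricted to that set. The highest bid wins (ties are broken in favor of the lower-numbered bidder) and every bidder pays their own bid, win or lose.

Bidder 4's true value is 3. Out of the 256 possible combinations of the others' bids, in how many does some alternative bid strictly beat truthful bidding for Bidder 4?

24

Others bid (3, 3, 3, 3): truth gives -3; bid 4 gives -1 > -3. Violating.
Others bid (3, 3, 3, 4): truth gives -3; bid 4 gives -1 > -3. Violating.
Others bid (3, 3, 3, 5): truth gives -3; bid 5 gives -2 > -3. Violating.
Others bid (3, 3, 4, 3): truth gives -3; bid 5 gives -2 > -3. Violating.
Others bid (3, 3, 3, 10): truth gives -3; no alternative beats it.
Others bid (3, 3, 4, 10): truth gives -3; no alternative beats it.
(Checking all 256 profiles: 24 have a profitable deviation, 232 do not.)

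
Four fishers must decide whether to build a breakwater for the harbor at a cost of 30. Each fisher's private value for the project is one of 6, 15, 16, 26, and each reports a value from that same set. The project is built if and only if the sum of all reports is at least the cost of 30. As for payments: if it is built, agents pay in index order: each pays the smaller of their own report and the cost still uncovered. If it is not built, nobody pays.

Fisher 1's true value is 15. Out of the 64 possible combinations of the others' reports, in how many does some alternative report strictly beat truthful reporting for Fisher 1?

63

Others report (6, 6, 15): truth gives 0; report 6 gives 9 > 0. Violating.
Others report (6, 6, 16): truth gives 0; report 6 gives 9 > 0. Violating.
Others report (6, 6, 26): truth gives 0; report 6 gives 9 > 0. Violating.
Others report (6, 15, 6): truth gives 0; report 6 gives 9 > 0. Violating.
Others report (6, 6, 6): truth gives 0; no alternative beats it.
(Checking all 64 profiles: 63 have a profitable deviation, 1 does not.)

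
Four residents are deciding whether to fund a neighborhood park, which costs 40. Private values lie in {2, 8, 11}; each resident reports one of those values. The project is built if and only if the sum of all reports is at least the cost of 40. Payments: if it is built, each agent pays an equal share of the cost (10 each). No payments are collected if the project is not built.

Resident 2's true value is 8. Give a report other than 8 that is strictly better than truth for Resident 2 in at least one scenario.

2

Suppose Resident 1 reports 11, Resident 3 reports 11 and Resident 4 reports 11.
Report 8: project built, pays 10, utility 8 - 10 = -2.
Report 2: project not built, utility 0.
So reporting 2 beats truth here (0 > -2).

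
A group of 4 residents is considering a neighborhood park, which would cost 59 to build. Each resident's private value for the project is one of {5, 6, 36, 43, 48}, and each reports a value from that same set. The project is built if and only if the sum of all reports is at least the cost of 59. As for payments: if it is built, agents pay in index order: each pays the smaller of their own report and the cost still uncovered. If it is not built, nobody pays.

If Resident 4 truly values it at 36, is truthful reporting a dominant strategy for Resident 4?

Check each profile of the others' reports and compare truth against every alternative report.
Others report (5, 6, 48): truth gives 36, best alternative gives 36.
Others report (5, 36, 36): truth gives 36, best alternative gives 36.
Others report (5, 36, 43): truth gives 36, best alternative gives 36.
Others report (5, 36, 48): truth gives 36, best alternative gives 36.
Others report (5, 43, 36): truth gives 36, best alternative gives 36.
Others report (5, 43, 43): truth gives 36, best alternative gives 36.
(Remaining 119 profiles checked similarly; truth is weakly best in each.)
In every case the truthful report is at least as good as any alternative, so it is a dominant strategy.

Yes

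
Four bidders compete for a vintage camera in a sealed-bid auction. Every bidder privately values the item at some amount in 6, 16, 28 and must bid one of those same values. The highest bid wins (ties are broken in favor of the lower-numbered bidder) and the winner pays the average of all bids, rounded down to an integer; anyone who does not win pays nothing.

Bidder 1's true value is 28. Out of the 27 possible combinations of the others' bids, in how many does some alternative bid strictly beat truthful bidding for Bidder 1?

Others bid (6, 6, 6): truth gives 17; bid 6 gives 22 > 17. Violating.
Others bid (6, 6, 16): truth gives 14; bid 16 gives 17 > 14. Violating.
Others bid (6, 16, 6): truth gives 14; bid 16 gives 17 > 14. Violating.
Others bid (6, 16, 16): truth gives 12; bid 16 gives 15 > 12. Violating.
Others bid (6, 6, 28): truth gives 11; no alternative beats it.
Others bid (6, 16, 28): truth gives 9; no alternative beats it.
(Checking all 27 profiles: 8 have a profitable deviation, 19 do not.)

8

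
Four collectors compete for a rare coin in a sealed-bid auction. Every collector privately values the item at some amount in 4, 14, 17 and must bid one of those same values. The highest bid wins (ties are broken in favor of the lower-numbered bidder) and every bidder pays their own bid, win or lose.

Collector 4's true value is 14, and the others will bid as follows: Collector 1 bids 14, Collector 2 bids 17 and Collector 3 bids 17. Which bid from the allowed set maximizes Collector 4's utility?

4

Bid 4: loses but pays 4, utility -4.
Bid 14: loses but pays 14, utility -14.
Bid 17: loses but pays 17, utility -17.
The best choice is 4 with utility -4.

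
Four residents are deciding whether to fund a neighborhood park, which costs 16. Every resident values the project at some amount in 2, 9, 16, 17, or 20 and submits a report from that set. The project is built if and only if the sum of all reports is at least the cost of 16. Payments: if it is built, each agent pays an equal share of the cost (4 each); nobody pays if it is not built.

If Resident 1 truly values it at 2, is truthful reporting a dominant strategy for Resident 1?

Yes

Check each profile of the others' reports and compare truth against every alternative report.
Others report (2, 2, 9): truth gives 0, best alternative gives -2.
Others report (2, 9, 2): truth gives 0, best alternative gives -2.
Others report (9, 2, 2): truth gives 0, best alternative gives -2.
Others report (2, 2, 16): truth gives -2, best alternative gives -2.
Others report (2, 2, 17): truth gives -2, best alternative gives -2.
Others report (2, 2, 20): truth gives -2, best alternative gives -2.
(Remaining 119 profiles checked similarly; truth is weakly best in each.)
In every case the truthful report is at least as good as any alternative, so it is a dominant strategy.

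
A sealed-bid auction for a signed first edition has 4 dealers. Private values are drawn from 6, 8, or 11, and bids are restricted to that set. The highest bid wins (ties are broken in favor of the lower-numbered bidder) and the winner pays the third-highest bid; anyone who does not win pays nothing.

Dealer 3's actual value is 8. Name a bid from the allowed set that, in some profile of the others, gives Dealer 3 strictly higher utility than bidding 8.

Suppose Dealer 1 bids 6, Dealer 2 bids 6 and Dealer 4 bids 11.
Bid 8: loses, pays 0, utility 0.
Bid 11: wins, pays 6, utility 8 - 6 = 2.
So bidding 11 beats truth here (2 > 0).

11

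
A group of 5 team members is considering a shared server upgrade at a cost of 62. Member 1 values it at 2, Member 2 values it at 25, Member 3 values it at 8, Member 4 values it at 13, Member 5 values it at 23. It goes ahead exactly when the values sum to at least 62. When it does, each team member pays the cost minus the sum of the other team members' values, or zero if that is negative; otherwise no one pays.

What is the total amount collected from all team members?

Total value 71 ≥ cost 62, so it is built.
Member 1: others sum to 69; max(0, 62 - 69) = 0.
Member 2: others sum to 46; max(0, 62 - 46) = 16.
Member 3: others sum to 63; max(0, 62 - 63) = 0.
Member 4: others sum to 58; max(0, 62 - 58) = 4.
Member 5: others sum to 48; max(0, 62 - 48) = 14.
Total collected = 0 + 16 + 0 + 4 + 14 = 34.

34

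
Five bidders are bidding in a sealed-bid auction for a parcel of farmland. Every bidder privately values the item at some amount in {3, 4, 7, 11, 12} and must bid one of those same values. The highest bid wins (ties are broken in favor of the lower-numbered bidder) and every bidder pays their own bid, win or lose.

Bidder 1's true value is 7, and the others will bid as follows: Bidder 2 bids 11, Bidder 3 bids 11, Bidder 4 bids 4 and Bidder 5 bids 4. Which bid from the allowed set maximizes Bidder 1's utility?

3

Bid 3: loses but pays 3, utility -3.
Bid 4: loses but pays 4, utility -4.
Bid 7: loses but pays 7, utility -7.
Bid 11: wins, pays 11, utility 7 - 11 = -4.
Bid 12: wins, pays 12, utility 7 - 12 = -5.
The best choice is 3 with utility -3.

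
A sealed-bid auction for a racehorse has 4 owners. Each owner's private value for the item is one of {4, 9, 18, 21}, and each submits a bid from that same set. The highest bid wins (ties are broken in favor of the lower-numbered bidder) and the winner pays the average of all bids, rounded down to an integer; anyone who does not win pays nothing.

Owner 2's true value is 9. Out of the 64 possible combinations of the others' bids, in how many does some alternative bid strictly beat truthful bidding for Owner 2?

1

Others bid (9, 4, 4): truth gives 0; bid 18 gives 1 > 0. Violating.
Others bid (4, 4, 4): truth gives 4; no alternative beats it.
Others bid (4, 4, 9): truth gives 3; no alternative beats it.
(Checking all 64 profiles: 1 has a profitable deviation, 63 do not.)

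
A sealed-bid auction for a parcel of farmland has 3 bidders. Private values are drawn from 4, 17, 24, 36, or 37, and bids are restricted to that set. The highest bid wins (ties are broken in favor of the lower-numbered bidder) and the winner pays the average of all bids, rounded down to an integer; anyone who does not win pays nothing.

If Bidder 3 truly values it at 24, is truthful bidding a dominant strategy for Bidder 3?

Consider the case where Bidder 1 bids 4 and Bidder 2 bids 4.
Truthful bid 24: wins, pays 10, utility 24 - 10 = 14.
Bid 17 instead: wins, pays 8, utility 24 - 8 = 16.
Since 16 > 14, bidding 17 is strictly better here, so truthful bidding is not dominant.

No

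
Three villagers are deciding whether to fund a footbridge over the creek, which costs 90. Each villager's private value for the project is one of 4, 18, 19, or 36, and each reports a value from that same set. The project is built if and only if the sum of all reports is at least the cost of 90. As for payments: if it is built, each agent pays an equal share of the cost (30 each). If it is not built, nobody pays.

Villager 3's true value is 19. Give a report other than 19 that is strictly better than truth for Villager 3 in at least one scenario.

4

Suppose Villager 1 reports 36 and Villager 2 reports 36.
Report 19: project built, pays 30, utility 19 - 30 = -11.
Report 4: project not built, utility 0.
So reporting 4 beats truth here (0 > -11).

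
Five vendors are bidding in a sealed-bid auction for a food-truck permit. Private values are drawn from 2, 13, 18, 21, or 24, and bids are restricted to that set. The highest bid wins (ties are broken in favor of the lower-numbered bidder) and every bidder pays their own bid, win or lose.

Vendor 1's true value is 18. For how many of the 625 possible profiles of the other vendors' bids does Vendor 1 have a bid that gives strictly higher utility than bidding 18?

Others bid (2, 2, 2, 2): truth gives 0; bid 2 gives 16 > 0. Violating.
Others bid (2, 2, 2, 13): truth gives 0; bid 13 gives 5 > 0. Violating.
Others bid (2, 2, 2, 21): truth gives -18; bid 2 gives -2 > -18. Violating.
Others bid (2, 2, 2, 24): truth gives -18; bid 2 gives -2 > -18. Violating.
Others bid (2, 2, 2, 18): truth gives 0; no alternative beats it.
Others bid (2, 2, 13, 18): truth gives 0; no alternative beats it.
(Checking all 625 profiles: 560 have a profitable deviation, 65 do not.)

560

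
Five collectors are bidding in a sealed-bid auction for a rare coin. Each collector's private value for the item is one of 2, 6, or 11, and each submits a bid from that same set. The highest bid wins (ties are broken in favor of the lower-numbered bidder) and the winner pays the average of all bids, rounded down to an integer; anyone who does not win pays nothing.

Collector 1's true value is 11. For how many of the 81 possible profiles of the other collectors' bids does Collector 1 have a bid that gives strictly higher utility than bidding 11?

16

Others bid (2, 2, 2, 2): truth gives 8; bid 2 gives 9 > 8. Violating.
Others bid (2, 2, 2, 6): truth gives 7; bid 6 gives 8 > 7. Violating.
Others bid (2, 2, 6, 2): truth gives 7; bid 6 gives 8 > 7. Violating.
Others bid (2, 2, 6, 6): truth gives 6; bid 6 gives 7 > 6. Violating.
Others bid (2, 2, 2, 11): truth gives 6; no alternative beats it.
Others bid (2, 2, 6, 11): truth gives 5; no alternative beats it.
(Checking all 81 profiles: 16 have a profitable deviation, 65 do not.)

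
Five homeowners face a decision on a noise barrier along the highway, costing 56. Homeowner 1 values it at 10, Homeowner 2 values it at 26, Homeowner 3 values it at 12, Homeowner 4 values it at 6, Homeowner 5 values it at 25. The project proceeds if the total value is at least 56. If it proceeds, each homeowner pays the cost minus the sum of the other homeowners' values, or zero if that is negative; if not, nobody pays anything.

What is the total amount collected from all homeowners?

5

Total value 79 ≥ cost 56, so it is built.
Homeowner 1: others sum to 69; max(0, 56 - 69) = 0.
Homeowner 2: others sum to 53; max(0, 56 - 53) = 3.
Homeowner 3: others sum to 67; max(0, 56 - 67) = 0.
Homeowner 4: others sum to 73; max(0, 56 - 73) = 0.
Homeowner 5: others sum to 54; max(0, 56 - 54) = 2.
Total collected = 0 + 3 + 0 + 0 + 2 = 5.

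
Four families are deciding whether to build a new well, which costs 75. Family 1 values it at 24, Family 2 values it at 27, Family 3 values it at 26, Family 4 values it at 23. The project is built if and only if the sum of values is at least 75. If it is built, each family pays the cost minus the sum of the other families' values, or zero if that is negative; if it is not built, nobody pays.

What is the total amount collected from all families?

Total value 100 ≥ cost 75, so it is built.
Family 1: others sum to 76; max(0, 75 - 76) = 0.
Family 2: others sum to 73; max(0, 75 - 73) = 2.
Family 3: others sum to 74; max(0, 75 - 74) = 1.
Family 4: others sum to 77; max(0, 75 - 77) = 0.
Total collected = 0 + 2 + 1 + 0 = 3.

3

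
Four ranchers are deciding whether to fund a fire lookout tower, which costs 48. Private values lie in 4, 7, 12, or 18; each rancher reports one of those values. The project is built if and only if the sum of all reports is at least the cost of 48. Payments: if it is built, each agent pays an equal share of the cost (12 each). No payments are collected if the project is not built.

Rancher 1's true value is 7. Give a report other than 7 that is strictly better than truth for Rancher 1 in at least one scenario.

4

Suppose Rancher 2 reports 7, Rancher 3 reports 18 and Rancher 4 reports 18.
Report 7: project built, pays 12, utility 7 - 12 = -5.
Report 4: project not built, utility 0.
So reporting 4 beats truth here (0 > -5).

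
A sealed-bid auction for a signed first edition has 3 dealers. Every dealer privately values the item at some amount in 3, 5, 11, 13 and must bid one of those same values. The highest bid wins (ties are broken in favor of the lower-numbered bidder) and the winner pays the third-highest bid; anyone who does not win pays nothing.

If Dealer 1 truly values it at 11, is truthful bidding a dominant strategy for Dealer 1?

Consider the case where Dealer 2 bids 3 and Dealer 3 bids 13.
Truthful bid 11: loses, pays 0, utility 0.
Bid 13 instead: wins, pays 3, utility 11 - 3 = 8.
Since 8 > 0, bidding 13 is strictly better here, so truthful bidding is not dominant.

No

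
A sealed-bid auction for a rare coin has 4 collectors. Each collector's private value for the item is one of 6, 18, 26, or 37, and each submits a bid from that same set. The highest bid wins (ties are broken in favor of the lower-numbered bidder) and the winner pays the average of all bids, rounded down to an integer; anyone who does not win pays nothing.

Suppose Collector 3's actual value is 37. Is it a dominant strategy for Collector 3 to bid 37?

No

Consider the case where Collector 1 bids 6, Collector 2 bids 6 and Collector 4 bids 6.
Truthful bid 37: wins, pays 13, utility 37 - 13 = 24.
Bid 18 instead: wins, pays 9, utility 37 - 9 = 28.
Since 28 > 24, bidding 18 is strictly better here, so truthful bidding is not dominant.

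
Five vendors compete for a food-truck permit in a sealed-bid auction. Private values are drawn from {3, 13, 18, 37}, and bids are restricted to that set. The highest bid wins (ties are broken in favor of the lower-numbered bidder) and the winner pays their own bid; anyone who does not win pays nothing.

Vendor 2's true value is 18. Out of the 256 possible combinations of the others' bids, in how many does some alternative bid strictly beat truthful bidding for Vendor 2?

8

Others bid (3, 3, 3, 3): truth gives 0; bid 13 gives 5 > 0. Violating.
Others bid (3, 3, 3, 13): truth gives 0; bid 13 gives 5 > 0. Violating.
Others bid (3, 3, 13, 3): truth gives 0; bid 13 gives 5 > 0. Violating.
Others bid (3, 3, 13, 13): truth gives 0; bid 13 gives 5 > 0. Violating.
Others bid (3, 3, 3, 18): truth gives 0; no alternative beats it.
Others bid (3, 3, 3, 37): truth gives 0; no alternative beats it.
(Checking all 256 profiles: 8 have a profitable deviation, 248 do not.)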